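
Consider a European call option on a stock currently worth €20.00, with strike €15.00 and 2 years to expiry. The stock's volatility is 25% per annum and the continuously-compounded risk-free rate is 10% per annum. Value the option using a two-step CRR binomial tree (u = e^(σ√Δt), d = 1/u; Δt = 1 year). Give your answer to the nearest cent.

CRR parameters: u = e^(σ√Δt) = e^(0.25·√1) = 1.2840, d = 1/u = 0.7788
Per-period rate: rΔt = 0.1·1 = 0.1, so R = e^0.1 = 1.1052
Risk-neutral probability p = (e^0.1 − 0.7788)/(1.2840 − 0.7788) = 0.3264/0.5052 = 0.6460
Terminal stock prices: S_uu = 32.97, S_ud = 20, S_dd = 12.13
Terminal payoffs (S − K): max(17.97, 0) = 17.97, max(5, 0) = 5, max(-2.869, 0) = 0
Node u (S = 25.68): V_u = e^(−0.1)·[0.6460·17.9744 + 0.3540·5.0000] = 12.1079
Node d (S = 15.58): V_d = e^(−0.1)·[0.6460·5.0000 + 0.3540·0.0000] = 2.9226
Node 0 (S = 20): V_0 = e^(−0.1)·[0.6460·12.1079 + 0.3540·2.9226] = 8.0135

€8.01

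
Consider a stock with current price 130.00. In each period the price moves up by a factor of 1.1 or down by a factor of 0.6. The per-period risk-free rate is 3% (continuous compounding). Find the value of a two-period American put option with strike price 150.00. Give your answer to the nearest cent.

Risk-neutral probability p = (e^0.03 − 0.6)/(1.1 − 0.6) = 0.4305/0.5000 = 0.8609
Terminal stock prices: S_uu = 157.3, S_ud = 85.8, S_dd = 46.8
Terminal payoffs (K − S): max(-7.3, 0) = 0, max(64.2, 0) = 64.2, max(103.2, 0) = 103.2
Node u (S = 143): continuation = e^(−0.03)·[0.8609·0.0000 + 0.1391·64.2000] = 8.6657; exercise value = 7.0000 ≤ continuation, so V_u = 8.6657
Node d (S = 78): continuation = e^(−0.03)·[0.8609·64.2000 + 0.1391·103.2000] = 67.5668; exercise value = 72.0000 > continuation, so V_d = 72.0000 (exercise)
Node 0 (S = 130): continuation = e^(−0.03)·[0.8609·8.6657 + 0.1391·72.0000] = 16.9585; exercise value = 20.0000 > continuation, so V_0 = 20.0000 (exercise)

20.00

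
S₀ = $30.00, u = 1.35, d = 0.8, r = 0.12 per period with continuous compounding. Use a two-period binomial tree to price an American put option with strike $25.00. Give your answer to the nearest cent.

Risk-neutral probability p = (e^0.12 − 0.8)/(1.35 − 0.8) = 0.3275/0.5500 = 0.5954
Terminal stock prices: S_uu = 54.68, S_ud = 32.4, S_dd = 19.2
Terminal payoffs (K − S): max(-29.68, 0) = 0, max(-7.4, 0) = 0, max(5.8, 0) = 5.8
Node u (S = 40.5): continuation = e^(−0.12)·[0.5954·0.0000 + 0.4046·0.0000] = 0.0000; exercise value = 0.0000 ≤ continuation, so V_u = 0.0000
Node d (S = 24): continuation = e^(−0.12)·[0.5954·0.0000 + 0.4046·5.8000] = 2.0811; exercise value = 1.0000 ≤ continuation, so V_d = 2.0811
Node 0 (S = 30): continuation = e^(−0.12)·[0.5954·0.0000 + 0.4046·2.0811] = 0.7467; exercise value = 0.0000 ≤ continuation, so V_0 = 0.7467

$0.75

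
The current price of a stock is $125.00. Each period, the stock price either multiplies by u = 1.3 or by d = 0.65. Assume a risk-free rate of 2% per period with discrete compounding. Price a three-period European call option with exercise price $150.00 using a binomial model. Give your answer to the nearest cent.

Risk-neutral probability p = (1 + 0.02 − 0.65)/(1.3 − 0.65) = 0.3700/0.6500 = 0.5692
Terminal stock prices: S_uuu = 274.6, S_uud = 137.3, S_udd = 68.66, S_ddd = 34.33
Terminal payoffs (S − K): max(124.6, 0) = 124.6, max(-12.69, 0) = 0, max(-81.34, 0) = 0, max(-115.7, 0) = 0
Node uu (S = 211.3): V_uu = 1/1.02·[0.5692·124.6250 + 0.4308·0.0000] = 69.5494
Node ud (S = 105.6): V_ud = 1/1.02·[0.5692·0.0000 + 0.4308·0.0000] = 0.0000
Node dd (S = 52.81): V_dd = 1/1.02·[0.5692·0.0000 + 0.4308·0.0000] = 0.0000
Node u (S = 162.5): V_u = 1/1.02·[0.5692·69.5494 + 0.4308·0.0000] = 38.8134
Node d (S = 81.25): V_d = 1/1.02·[0.5692·0.0000 + 0.4308·0.0000] = 0.0000
Node 0 (S = 125): V_0 = 1/1.02·[0.5692·38.8134 + 0.4308·0.0000] = 21.6606

$21.66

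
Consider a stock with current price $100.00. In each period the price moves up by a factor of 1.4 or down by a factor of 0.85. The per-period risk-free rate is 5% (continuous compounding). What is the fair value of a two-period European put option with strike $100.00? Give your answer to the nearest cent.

Risk-neutral probability p = (e^0.05 − 0.85)/(1.4 − 0.85) = 0.2013/0.5500 = 0.3659
Terminal stock prices: S_uu = 196, S_ud = 119, S_dd = 72.25
Terminal payoffs (K − S): max(-96, 0) = 0, max(-19, 0) = 0, max(27.75, 0) = 27.75
Node u (S = 140): V_u = e^(−0.05)·[0.3659·0.0000 + 0.6341·0.0000] = 0.0000
Node d (S = 85): V_d = e^(−0.05)·[0.3659·0.0000 + 0.6341·27.7500] = 16.7368
Node 0 (S = 100): V_0 = e^(−0.05)·[0.3659·0.0000 + 0.6341·16.7368] = 10.0945

$10.09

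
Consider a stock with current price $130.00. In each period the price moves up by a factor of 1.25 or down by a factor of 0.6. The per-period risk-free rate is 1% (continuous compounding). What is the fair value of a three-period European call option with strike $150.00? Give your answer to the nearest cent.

$25.32

Risk-neutral probability p = (e^0.01 − 0.6)/(1.25 − 0.6) = 0.4101/0.6500 = 0.6308
Terminal stock prices: S_uuu = 253.9, S_uud = 121.9, S_udd = 58.5, S_ddd = 28.08
Terminal payoffs (S − K): max(103.9, 0) = 103.9, max(-28.12, 0) = 0, max(-91.5, 0) = 0, max(-121.9, 0) = 0
Node uu (S = 203.1): V_uu = e^(−0.01)·[0.6308·103.9062 + 0.3692·0.0000] = 64.8967
Node ud (S = 97.5): V_ud = e^(−0.01)·[0.6308·0.0000 + 0.3692·0.0000] = 0.0000
Node dd (S = 46.8): V_dd = e^(−0.01)·[0.6308·0.0000 + 0.3692·0.0000] = 0.0000
Node u (S = 162.5): V_u = e^(−0.01)·[0.6308·64.8967 + 0.3692·0.0000] = 40.5325
Node d (S = 78): V_d = e^(−0.01)·[0.6308·0.0000 + 0.3692·0.0000] = 0.0000
Node 0 (S = 130): V_0 = e^(−0.01)·[0.6308·40.5325 + 0.3692·0.0000] = 25.3153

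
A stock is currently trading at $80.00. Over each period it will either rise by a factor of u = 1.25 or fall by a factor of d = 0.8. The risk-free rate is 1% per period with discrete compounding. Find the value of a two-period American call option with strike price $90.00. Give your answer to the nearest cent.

Risk-neutral probability p = (1 + 0.01 − 0.8)/(1.25 − 0.8) = 0.2100/0.4500 = 0.4667
Terminal stock prices: S_uu = 125, S_ud = 80, S_dd = 51.2
Terminal payoffs (S − K): max(35, 0) = 35, max(-10, 0) = 0, max(-38.8, 0) = 0
Node u (S = 100): continuation = 1/1.01·[0.4667·35.0000 + 0.5333·0.0000] = 16.1716; exercise value = 10.0000 ≤ continuation, so V_u = 16.1716
Node d (S = 64): continuation = 1/1.01·[0.4667·0.0000 + 0.5333·0.0000] = 0.0000; exercise value = 0.0000 ≤ continuation, so V_d = 0.0000
Node 0 (S = 80): continuation = 1/1.01·[0.4667·16.1716 + 0.5333·0.0000] = 7.4720; exercise value = 0.0000 ≤ continuation, so V_0 = 7.4720

$7.47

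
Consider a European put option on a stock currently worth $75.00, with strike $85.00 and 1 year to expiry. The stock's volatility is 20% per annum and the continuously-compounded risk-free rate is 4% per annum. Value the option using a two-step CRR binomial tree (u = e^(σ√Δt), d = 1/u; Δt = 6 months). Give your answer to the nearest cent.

CRR parameters: u = e^(σ√Δt) = e^(0.2·√0.5) = 1.1519, d = 1/u = 0.8681
Per-period rate: rΔt = 0.04·0.5 = 0.02, so R = e^0.02 = 1.0202
Risk-neutral probability p = (e^0.02 − 0.8681)/(1.1519 − 0.8681) = 0.1521/0.2838 = 0.5359
Terminal stock prices: S_uu = 99.52, S_ud = 75, S_dd = 56.52
Terminal payoffs (K − S): max(-14.52, 0) = 0, max(10, 0) = 10, max(28.48, 0) = 28.48
Node u (S = 86.39): V_u = e^(−0.02)·[0.5359·0.0000 + 0.4641·10.0000] = 4.5492
Node d (S = 65.11): V_d = e^(−0.02)·[0.5359·10.0000 + 0.4641·28.4771] = 18.2076
Node 0 (S = 75): V_0 = e^(−0.02)·[0.5359·4.5492 + 0.4641·18.2076] = 10.6726

$10.67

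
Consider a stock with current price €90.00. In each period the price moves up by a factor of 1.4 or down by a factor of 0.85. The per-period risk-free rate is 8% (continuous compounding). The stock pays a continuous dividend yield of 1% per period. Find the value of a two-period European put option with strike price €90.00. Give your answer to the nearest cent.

Per-period risk-free factor R = e^0.08 = 1.0833; dividend-adjusted growth = e^(0.08−0.01) = 1.0725.
Risk-neutral probability p = (1.0725 − 0.85)/(1.4 − 0.85) = 0.2225/0.5500 = 0.4046
Terminal stock prices: S_uu = 176.4, S_ud = 107.1, S_dd = 65.02
Terminal payoffs (K − S): max(-86.4, 0) = 0, max(-17.1, 0) = 0, max(24.98, 0) = 24.98
Node u (S = 126): V_u = e^(−0.08)·[0.4046·0.0000 + 0.5954·0.0000] = 0.0000
Node d (S = 76.5): V_d = e^(−0.08)·[0.4046·0.0000 + 0.5954·24.9750] = 13.7278
Node 0 (S = 90): V_0 = e^(−0.08)·[0.4046·0.0000 + 0.5954·13.7278] = 7.5456

€7.55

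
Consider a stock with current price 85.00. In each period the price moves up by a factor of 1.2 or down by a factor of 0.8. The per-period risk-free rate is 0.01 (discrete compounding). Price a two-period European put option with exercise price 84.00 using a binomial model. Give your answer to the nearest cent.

7.72

Risk-neutral probability p = (1 + 0.01 − 0.8)/(1.2 − 0.8) = 0.2100/0.4000 = 0.5250
Terminal stock prices: S_uu = 122.4, S_ud = 81.6, S_dd = 54.4
Terminal payoffs (K − S): max(-38.4, 0) = 0, max(2.4, 0) = 2.4, max(29.6, 0) = 29.6
Node u (S = 102): V_u = 1/1.01·[0.5250·0.0000 + 0.4750·2.4000] = 1.1287
Node d (S = 68): V_d = 1/1.01·[0.5250·2.4000 + 0.4750·29.6000] = 15.1683
Node 0 (S = 85): V_0 = 1/1.01·[0.5250·1.1287 + 0.4750·15.1683] = 7.7203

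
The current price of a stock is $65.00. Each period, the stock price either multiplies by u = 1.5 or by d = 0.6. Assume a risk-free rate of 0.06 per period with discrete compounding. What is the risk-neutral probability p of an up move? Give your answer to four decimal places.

p = 0.5111

Risk-neutral probability p = (1 + 0.06 − 0.6)/(1.5 − 0.6) = 0.4600/0.9000 = 0.5111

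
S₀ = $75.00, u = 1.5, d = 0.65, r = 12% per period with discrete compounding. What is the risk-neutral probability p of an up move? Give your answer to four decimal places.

Risk-neutral probability p = (1 + 0.12 − 0.65)/(1.5 − 0.65) = 0.4700/0.8500 = 0.5529

p = 0.5529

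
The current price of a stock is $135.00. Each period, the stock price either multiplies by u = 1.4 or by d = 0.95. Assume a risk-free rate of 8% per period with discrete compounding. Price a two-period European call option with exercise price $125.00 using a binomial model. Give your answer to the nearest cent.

Risk-neutral probability p = (1 + 0.08 − 0.95)/(1.4 − 0.95) = 0.1300/0.4500 = 0.2889
Terminal stock prices: S_uu = 264.6, S_ud = 179.5, S_dd = 121.8
Terminal payoffs (S − K): max(139.6, 0) = 139.6, max(54.55, 0) = 54.55, max(-3.163, 0) = 0
Node u (S = 189): V_u = 1/1.08·[0.2889·139.6000 + 0.7111·54.5500] = 73.2593
Node d (S = 128.2): V_d = 1/1.08·[0.2889·54.5500 + 0.7111·0.0000] = 14.5916
Node 0 (S = 135): V_0 = 1/1.08·[0.2889·73.2593 + 0.7111·14.5916] = 29.2037

$29.20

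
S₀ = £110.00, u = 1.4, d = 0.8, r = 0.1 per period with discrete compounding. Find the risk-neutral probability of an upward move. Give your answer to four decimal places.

p = 0.5000

Risk-neutral probability p = (1 + 0.1 − 0.8)/(1.4 − 0.8) = 0.3000/0.6000 = 0.5000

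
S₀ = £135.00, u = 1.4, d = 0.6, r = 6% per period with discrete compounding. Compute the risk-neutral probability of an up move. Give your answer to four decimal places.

p = 0.5750

Risk-neutral probability p = (1 + 0.06 − 0.6)/(1.4 − 0.6) = 0.4600/0.8000 = 0.5750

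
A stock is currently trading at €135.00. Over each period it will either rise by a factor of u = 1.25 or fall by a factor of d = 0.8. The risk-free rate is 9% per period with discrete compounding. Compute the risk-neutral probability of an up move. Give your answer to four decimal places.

Risk-neutral probability p = (1 + 0.09 − 0.8)/(1.25 − 0.8) = 0.2900/0.4500 = 0.6444

p = 0.6444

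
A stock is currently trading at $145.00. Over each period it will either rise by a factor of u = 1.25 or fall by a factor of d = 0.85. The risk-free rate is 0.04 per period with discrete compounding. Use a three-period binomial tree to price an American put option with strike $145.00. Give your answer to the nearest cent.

Risk-neutral probability p = (1 + 0.04 − 0.85)/(1.25 − 0.85) = 0.1900/0.4000 = 0.4750
Terminal stock prices: S_uuu = 283.2, S_uud = 192.6, S_udd = 131, S_ddd = 89.05
Terminal payoffs (K − S): max(-138.2, 0) = 0, max(-47.58, 0) = 0, max(14.05, 0) = 14.05, max(55.95, 0) = 55.95
Node uu (S = 226.6): continuation = 1/1.04·[0.4750·0.0000 + 0.5250·0.0000] = 0.0000; exercise value = 0.0000 ≤ continuation, so V_uu = 0.0000
Node ud (S = 154.1): continuation = 1/1.04·[0.4750·0.0000 + 0.5250·14.0469] = 7.0910; exercise value = 0.0000 ≤ continuation, so V_ud = 7.0910
Node dd (S = 104.8): continuation = 1/1.04·[0.4750·14.0469 + 0.5250·55.9519] = 34.6606; exercise value = 40.2375 > continuation, so V_dd = 40.2375 (exercise)
Node u (S = 181.2): continuation = 1/1.04·[0.4750·0.0000 + 0.5250·7.0910] = 3.5796; exercise value = 0.0000 ≤ continuation, so V_u = 3.5796
Node d (S = 123.2): continuation = 1/1.04·[0.4750·7.0910 + 0.5250·40.2375] = 23.5509; exercise value = 21.7500 ≤ continuation, so V_d = 23.5509
Node 0 (S = 145): continuation = 1/1.04·[0.4750·3.5796 + 0.5250·23.5509] = 13.5236; exercise value = 0.0000 ≤ continuation, so V_0 = 13.5236

$13.52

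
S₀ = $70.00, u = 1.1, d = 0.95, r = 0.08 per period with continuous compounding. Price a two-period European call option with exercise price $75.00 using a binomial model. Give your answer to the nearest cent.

$6.53

Risk-neutral probability p = (e^0.08 − 0.95)/(1.1 − 0.95) = 0.1333/0.1500 = 0.8886
Terminal stock prices: S_uu = 84.7, S_ud = 73.15, S_dd = 63.17
Terminal payoffs (S − K): max(9.7, 0) = 9.7, max(-1.85, 0) = 0, max(-11.83, 0) = 0
Node u (S = 77): V_u = e^(−0.08)·[0.8886·9.7000 + 0.1114·0.0000] = 7.9566
Node d (S = 66.5): V_d = e^(−0.08)·[0.8886·0.0000 + 0.1114·0.0000] = 0.0000
Node 0 (S = 70): V_0 = e^(−0.08)·[0.8886·7.9566 + 0.1114·0.0000] = 6.5265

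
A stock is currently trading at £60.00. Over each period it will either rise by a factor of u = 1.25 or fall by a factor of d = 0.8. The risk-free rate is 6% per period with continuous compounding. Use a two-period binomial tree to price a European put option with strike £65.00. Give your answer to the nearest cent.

Risk-neutral probability p = (e^0.06 − 0.8)/(1.25 − 0.8) = 0.2618/0.4500 = 0.5819
Terminal stock prices: S_uu = 93.75, S_ud = 60, S_dd = 38.4
Terminal payoffs (K − S): max(-28.75, 0) = 0, max(5, 0) = 5, max(26.6, 0) = 26.6
Node u (S = 75): V_u = e^(−0.06)·[0.5819·0.0000 + 0.4181·5.0000] = 1.9690
Node d (S = 48): V_d = e^(−0.06)·[0.5819·5.0000 + 0.4181·26.6000] = 13.2147
Node 0 (S = 60): V_0 = e^(−0.06)·[0.5819·1.9690 + 0.4181·13.2147] = 6.2828

£6.28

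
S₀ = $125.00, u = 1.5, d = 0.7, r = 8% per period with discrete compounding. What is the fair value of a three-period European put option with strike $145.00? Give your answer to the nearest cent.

Risk-neutral probability p = (1 + 0.08 − 0.7)/(1.5 − 0.7) = 0.3800/0.8000 = 0.4750
Terminal stock prices: S_uuu = 421.9, S_uud = 196.9, S_udd = 91.87, S_ddd = 42.87
Terminal payoffs (K − S): max(-276.9, 0) = 0, max(-51.88, 0) = 0, max(53.13, 0) = 53.13, max(102.1, 0) = 102.1
Node uu (S = 281.2): V_uu = 1/1.08·[0.4750·0.0000 + 0.5250·0.0000] = 0.0000
Node ud (S = 131.2): V_ud = 1/1.08·[0.4750·0.0000 + 0.5250·53.1250] = 25.8247
Node dd (S = 61.25): V_dd = 1/1.08·[0.4750·53.1250 + 0.5250·102.1250] = 73.0093
Node u (S = 187.5): V_u = 1/1.08·[0.4750·0.0000 + 0.5250·25.8247] = 12.5537
Node d (S = 87.5): V_d = 1/1.08·[0.4750·25.8247 + 0.5250·73.0093] = 46.8487
Node 0 (S = 125): V_0 = 1/1.08·[0.4750·12.5537 + 0.5250·46.8487] = 28.2949

$28.29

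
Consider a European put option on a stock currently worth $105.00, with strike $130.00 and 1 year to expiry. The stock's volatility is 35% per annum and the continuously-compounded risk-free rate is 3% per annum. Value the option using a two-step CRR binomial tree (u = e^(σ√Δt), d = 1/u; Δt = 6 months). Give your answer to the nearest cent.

$30.16

CRR parameters: u = e^(σ√Δt) = e^(0.35·√0.5) = 1.2808, d = 1/u = 0.7808
Per-period rate: rΔt = 0.03·0.5 = 0.015, so R = e^0.015 = 1.0151
Risk-neutral probability p = (e^0.015 − 0.7808)/(1.2808 − 0.7808) = 0.2344/0.5000 = 0.4687
Terminal stock prices: S_uu = 172.2, S_ud = 105, S_dd = 64.01
Terminal payoffs (K − S): max(-42.25, 0) = 0, max(25, 0) = 25, max(65.99, 0) = 65.99
Node u (S = 134.5): V_u = e^(−0.015)·[0.4687·0.0000 + 0.5313·25.0000] = 13.0856
Node d (S = 81.98): V_d = e^(−0.015)·[0.4687·25.0000 + 0.5313·65.9934] = 46.0847
Node 0 (S = 105): V_0 = e^(−0.015)·[0.4687·13.0856 + 0.5313·46.0847] = 30.1633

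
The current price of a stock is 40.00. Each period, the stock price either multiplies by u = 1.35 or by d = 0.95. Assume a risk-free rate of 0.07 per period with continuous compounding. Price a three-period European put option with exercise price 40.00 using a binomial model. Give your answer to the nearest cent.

1.54

Risk-neutral probability p = (e^0.07 − 0.95)/(1.35 − 0.95) = 0.1225/0.4000 = 0.3063
Terminal stock prices: S_uuu = 98.42, S_uud = 69.25, S_udd = 48.73, S_ddd = 34.29
Terminal payoffs (K − S): max(-58.42, 0) = 0, max(-29.25, 0) = 0, max(-8.735, 0) = 0, max(5.705, 0) = 5.705
Node uu (S = 72.9): V_uu = e^(−0.07)·[0.3063·0.0000 + 0.6937·0.0000] = 0.0000
Node ud (S = 51.3): V_ud = e^(−0.07)·[0.3063·0.0000 + 0.6937·0.0000] = 0.0000
Node dd (S = 36.1): V_dd = e^(−0.07)·[0.3063·0.0000 + 0.6937·5.7050] = 3.6902
Node u (S = 54): V_u = e^(−0.07)·[0.3063·0.0000 + 0.6937·0.0000] = 0.0000
Node d (S = 38): V_d = e^(−0.07)·[0.3063·0.0000 + 0.6937·3.6902] = 2.3869
Node 0 (S = 40): V_0 = e^(−0.07)·[0.3063·0.0000 + 0.6937·2.3869] = 1.5439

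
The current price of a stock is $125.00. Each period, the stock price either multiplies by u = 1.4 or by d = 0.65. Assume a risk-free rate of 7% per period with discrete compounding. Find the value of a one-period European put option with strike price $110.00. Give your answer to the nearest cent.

Risk-neutral probability p = (1 + 0.07 − 0.65)/(1.4 − 0.65) = 0.4200/0.7500 = 0.5600
Terminal stock prices: S_u = 175, S_d = 81.25
Terminal payoffs (K − S): max(-65, 0) = 0, max(28.75, 0) = 28.75
Node 0 (S = 125): V_0 = 1/1.07·[0.5600·0.0000 + 0.4400·28.7500] = 11.8224

$11.82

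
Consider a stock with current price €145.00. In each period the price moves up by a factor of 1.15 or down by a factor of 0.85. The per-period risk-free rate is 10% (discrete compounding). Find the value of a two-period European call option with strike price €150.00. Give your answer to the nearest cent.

€23.97

Risk-neutral probability p = (1 + 0.1 − 0.85)/(1.15 − 0.85) = 0.2500/0.3000 = 0.8333
Terminal stock prices: S_uu = 191.8, S_ud = 141.7, S_dd = 104.8
Terminal payoffs (S − K): max(41.76, 0) = 41.76, max(-8.263, 0) = 0, max(-45.24, 0) = 0
Node u (S = 166.8): V_u = 1/1.1·[0.8333·41.7625 + 0.1667·0.0000] = 31.6383
Node d (S = 123.2): V_d = 1/1.1·[0.8333·0.0000 + 0.1667·0.0000] = 0.0000
Node 0 (S = 145): V_0 = 1/1.1·[0.8333·31.6383 + 0.1667·0.0000] = 23.9684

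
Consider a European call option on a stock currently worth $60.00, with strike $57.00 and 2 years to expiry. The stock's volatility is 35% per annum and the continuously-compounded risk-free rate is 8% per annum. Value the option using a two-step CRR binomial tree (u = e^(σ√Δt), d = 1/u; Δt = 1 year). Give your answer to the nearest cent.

$16.55

CRR parameters: u = e^(σ√Δt) = e^(0.35·√1) = 1.4191, d = 1/u = 0.7047
Per-period rate: rΔt = 0.08·1 = 0.08, so R = e^0.08 = 1.0833
Risk-neutral probability p = (e^0.08 − 0.7047)/(1.4191 − 0.7047) = 0.3786/0.7144 = 0.5300
Terminal stock prices: S_uu = 120.8, S_ud = 60, S_dd = 29.8
Terminal payoffs (S − K): max(63.83, 0) = 63.83, max(3, 0) = 3, max(-27.2, 0) = 0
Node u (S = 85.14): V_u = e^(−0.08)·[0.5300·63.8252 + 0.4700·3.0000] = 32.5264
Node d (S = 42.28): V_d = e^(−0.08)·[0.5300·3.0000 + 0.4700·0.0000] = 1.4677
Node 0 (S = 60): V_0 = e^(−0.08)·[0.5300·32.5264 + 0.4700·1.4677] = 16.5495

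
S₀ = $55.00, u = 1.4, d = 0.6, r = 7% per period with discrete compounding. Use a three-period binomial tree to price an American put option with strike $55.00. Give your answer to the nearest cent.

Risk-neutral probability p = (1 + 0.07 − 0.6)/(1.4 − 0.6) = 0.4700/0.8000 = 0.5875
Terminal stock prices: S_uuu = 150.9, S_uud = 64.68, S_udd = 27.72, S_ddd = 11.88
Terminal payoffs (K − S): max(-95.92, 0) = 0, max(-9.68, 0) = 0, max(27.28, 0) = 27.28, max(43.12, 0) = 43.12
Node uu (S = 107.8): continuation = 1/1.07·[0.5875·0.0000 + 0.4125·0.0000] = 0.0000; exercise value = 0.0000 ≤ continuation, so V_uu = 0.0000
Node ud (S = 46.2): continuation = 1/1.07·[0.5875·0.0000 + 0.4125·27.2800] = 10.5168; exercise value = 8.8000 ≤ continuation, so V_ud = 10.5168
Node dd (S = 19.8): continuation = 1/1.07·[0.5875·27.2800 + 0.4125·43.1200] = 31.6019; exercise value = 35.2000 > continuation, so V_dd = 35.2000 (exercise)
Node u (S = 77): continuation = 1/1.07·[0.5875·0.0000 + 0.4125·10.5168] = 4.0544; exercise value = 0.0000 ≤ continuation, so V_u = 4.0544
Node d (S = 33): continuation = 1/1.07·[0.5875·10.5168 + 0.4125·35.2000] = 19.3445; exercise value = 22.0000 > continuation, so V_d = 22.0000 (exercise)
Node 0 (S = 55): continuation = 1/1.07·[0.5875·4.0544 + 0.4125·22.0000] = 10.7074; exercise value = 0.0000 ≤ continuation, so V_0 = 10.7074

$10.71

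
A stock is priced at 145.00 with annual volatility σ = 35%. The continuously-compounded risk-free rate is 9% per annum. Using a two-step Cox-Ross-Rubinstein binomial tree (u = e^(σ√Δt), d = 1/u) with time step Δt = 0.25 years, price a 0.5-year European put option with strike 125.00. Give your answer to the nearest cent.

5.00

CRR parameters: u = e^(σ√Δt) = e^(0.35·√0.25) = 1.1912, d = 1/u = 0.8395
Per-period rate: rΔt = 0.09·0.25 = 0.0225, so R = e^0.0225 = 1.0228
Risk-neutral probability p = (e^0.0225 − 0.8395)/(1.1912 − 0.8395) = 0.1833/0.3518 = 0.5210
Terminal stock prices: S_uu = 205.8, S_ud = 145, S_dd = 102.2
Terminal payoffs (K − S): max(-80.76, 0) = 0, max(-20, 0) = 0, max(22.82, 0) = 22.82
Node u (S = 172.7): V_u = e^(−0.0225)·[0.5210·0.0000 + 0.4790·0.0000] = 0.0000
Node d (S = 121.7): V_d = e^(−0.0225)·[0.5210·0.0000 + 0.4790·22.8202] = 10.6867
Node 0 (S = 145): V_0 = e^(−0.0225)·[0.5210·0.0000 + 0.4790·10.6867] = 5.0046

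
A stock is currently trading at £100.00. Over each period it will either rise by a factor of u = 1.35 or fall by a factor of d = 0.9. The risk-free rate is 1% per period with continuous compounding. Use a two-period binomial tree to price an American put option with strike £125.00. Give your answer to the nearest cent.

£26.81

Risk-neutral probability p = (e^0.01 − 0.9)/(1.35 − 0.9) = 0.1101/0.4500 = 0.2446
Terminal stock prices: S_uu = 182.3, S_ud = 121.5, S_dd = 81
Terminal payoffs (K − S): max(-57.25, 0) = 0, max(3.5, 0) = 3.5, max(44, 0) = 44
Node u (S = 135): continuation = e^(−0.01)·[0.2446·0.0000 + 0.7554·3.5000] = 2.6177; exercise value = 0.0000 ≤ continuation, so V_u = 2.6177
Node d (S = 90): continuation = e^(−0.01)·[0.2446·3.5000 + 0.7554·44.0000] = 33.7562; exercise value = 35.0000 > continuation, so V_d = 35.0000 (exercise)
Node 0 (S = 100): continuation = e^(−0.01)·[0.2446·2.6177 + 0.7554·35.0000] = 26.8113; exercise value = 25.0000 ≤ continuation, so V_0 = 26.8113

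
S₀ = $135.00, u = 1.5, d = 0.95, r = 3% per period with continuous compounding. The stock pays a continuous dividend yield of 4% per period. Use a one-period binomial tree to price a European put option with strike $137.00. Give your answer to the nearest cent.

$7.87

Per-period risk-free factor R = e^0.03 = 1.0305; dividend-adjusted growth = e^(0.03−0.04) = 0.9900.
Risk-neutral probability p = (0.9900 − 0.95)/(1.5 − 0.95) = 0.0400/0.5500 = 0.0728
Terminal stock prices: S_u = 202.5, S_d = 128.2
Terminal payoffs (K − S): max(-65.5, 0) = 0, max(8.75, 0) = 8.75
Node 0 (S = 135): V_0 = e^(−0.03)·[0.0728·0.0000 + 0.9272·8.7500] = 7.8731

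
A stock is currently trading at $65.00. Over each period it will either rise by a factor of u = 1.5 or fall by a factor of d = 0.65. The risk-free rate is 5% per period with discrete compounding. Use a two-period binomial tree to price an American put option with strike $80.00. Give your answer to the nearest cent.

Risk-neutral probability p = (1 + 0.05 − 0.65)/(1.5 − 0.65) = 0.4000/0.8500 = 0.4706
Terminal stock prices: S_uu = 146.2, S_ud = 63.38, S_dd = 27.46
Terminal payoffs (K − S): max(-66.25, 0) = 0, max(16.62, 0) = 16.62, max(52.54, 0) = 52.54
Node u (S = 97.5): continuation = 1/1.05·[0.4706·0.0000 + 0.5294·16.6250] = 8.3824; exercise value = 0.0000 ≤ continuation, so V_u = 8.3824
Node d (S = 42.25): continuation = 1/1.05·[0.4706·16.6250 + 0.5294·52.5375] = 33.9405; exercise value = 37.7500 > continuation, so V_d = 37.7500 (exercise)
Node 0 (S = 65): continuation = 1/1.05·[0.4706·8.3824 + 0.5294·37.7500] = 22.7904; exercise value = 15.0000 ≤ continuation, so V_0 = 22.7904

$22.79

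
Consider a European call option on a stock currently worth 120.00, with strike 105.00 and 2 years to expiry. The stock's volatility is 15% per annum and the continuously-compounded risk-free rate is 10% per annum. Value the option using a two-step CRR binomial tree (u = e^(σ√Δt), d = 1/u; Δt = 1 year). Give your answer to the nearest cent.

34.50

CRR parameters: u = e^(σ√Δt) = e^(0.15·√1) = 1.1618, d = 1/u = 0.8607
Per-period rate: rΔt = 0.1·1 = 0.1, so R = e^0.1 = 1.1052
Risk-neutral probability p = (e^0.1 − 0.8607)/(1.1618 − 0.8607) = 0.2445/0.3011 = 0.8118
Terminal stock prices: S_uu = 162, S_ud = 120, S_dd = 88.9
Terminal payoffs (S − K): max(56.98, 0) = 56.98, max(15, 0) = 15, max(-16.1, 0) = 0
Node u (S = 139.4): V_u = e^(−0.1)·[0.8118·56.9831 + 0.1882·15.0000] = 44.4122
Node d (S = 103.3): V_d = e^(−0.1)·[0.8118·15.0000 + 0.1882·0.0000] = 11.0186
Node 0 (S = 120): V_0 = e^(−0.1)·[0.8118·44.4122 + 0.1882·11.0186] = 34.5001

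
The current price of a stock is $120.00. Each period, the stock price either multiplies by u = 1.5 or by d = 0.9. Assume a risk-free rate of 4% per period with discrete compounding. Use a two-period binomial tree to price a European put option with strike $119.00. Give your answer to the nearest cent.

$11.85

Risk-neutral probability p = (1 + 0.04 − 0.9)/(1.5 − 0.9) = 0.1400/0.6000 = 0.2333
Terminal stock prices: S_uu = 270, S_ud = 162, S_dd = 97.2
Terminal payoffs (K − S): max(-151, 0) = 0, max(-43, 0) = 0, max(21.8, 0) = 21.8
Node u (S = 180): V_u = 1/1.04·[0.2333·0.0000 + 0.7667·0.0000] = 0.0000
Node d (S = 108): V_d = 1/1.04·[0.2333·0.0000 + 0.7667·21.8000] = 16.0705
Node 0 (S = 120): V_0 = 1/1.04·[0.2333·0.0000 + 0.7667·16.0705] = 11.8469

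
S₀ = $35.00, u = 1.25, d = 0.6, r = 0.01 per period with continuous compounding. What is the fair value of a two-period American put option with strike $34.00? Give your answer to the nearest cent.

$6.52

Risk-neutral probability p = (e^0.01 − 0.6)/(1.25 − 0.6) = 0.4101/0.6500 = 0.6308
Terminal stock prices: S_uu = 54.69, S_ud = 26.25, S_dd = 12.6
Terminal payoffs (K − S): max(-20.69, 0) = 0, max(7.75, 0) = 7.75, max(21.4, 0) = 21.4
Node u (S = 43.75): continuation = e^(−0.01)·[0.6308·0.0000 + 0.3692·7.7500] = 2.8325; exercise value = 0.0000 ≤ continuation, so V_u = 2.8325
Node d (S = 21): continuation = e^(−0.01)·[0.6308·7.7500 + 0.3692·21.4000] = 12.6617; exercise value = 13.0000 > continuation, so V_d = 13.0000 (exercise)
Node 0 (S = 35): continuation = e^(−0.01)·[0.6308·2.8325 + 0.3692·13.0000] = 6.5203; exercise value = 0.0000 ≤ continuation, so V_0 = 6.5203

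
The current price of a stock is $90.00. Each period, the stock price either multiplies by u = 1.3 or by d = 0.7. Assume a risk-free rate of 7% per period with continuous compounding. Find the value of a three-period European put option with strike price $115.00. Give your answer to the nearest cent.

$19.26

Risk-neutral probability p = (e^0.07 − 0.7)/(1.3 − 0.7) = 0.3725/0.6000 = 0.6208
Terminal stock prices: S_uuu = 197.7, S_uud = 106.5, S_udd = 57.33, S_ddd = 30.87
Terminal payoffs (K − S): max(-82.73, 0) = 0, max(8.53, 0) = 8.53, max(57.67, 0) = 57.67, max(84.13, 0) = 84.13
Node uu (S = 152.1): V_uu = e^(−0.07)·[0.6208·0.0000 + 0.3792·8.5300] = 3.0155
Node ud (S = 81.9): V_ud = e^(−0.07)·[0.6208·8.5300 + 0.3792·57.6700] = 25.3253
Node dd (S = 44.1): V_dd = e^(−0.07)·[0.6208·57.6700 + 0.3792·84.1300] = 63.1253
Node u (S = 117): V_u = e^(−0.07)·[0.6208·3.0155 + 0.3792·25.3253] = 10.6986
Node d (S = 63): V_d = e^(−0.07)·[0.6208·25.3253 + 0.3792·63.1253] = 36.9762
Node 0 (S = 90): V_0 = e^(−0.07)·[0.6208·10.6986 + 0.3792·36.9762] = 19.2650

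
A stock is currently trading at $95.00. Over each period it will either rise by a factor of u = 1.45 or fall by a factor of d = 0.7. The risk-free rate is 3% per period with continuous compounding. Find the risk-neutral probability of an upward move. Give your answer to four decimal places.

Risk-neutral probability p = (e^0.03 − 0.7)/(1.45 − 0.7) = 0.3305/0.7500 = 0.4406

p = 0.4406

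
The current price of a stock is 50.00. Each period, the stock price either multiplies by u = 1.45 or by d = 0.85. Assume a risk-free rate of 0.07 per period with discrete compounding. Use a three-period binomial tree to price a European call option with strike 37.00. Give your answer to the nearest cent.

21.10

Risk-neutral probability p = (1 + 0.07 − 0.85)/(1.45 − 0.85) = 0.2200/0.6000 = 0.3667
Terminal stock prices: S_uuu = 152.4, S_uud = 89.36, S_udd = 52.38, S_ddd = 30.71
Terminal payoffs (S − K): max(115.4, 0) = 115.4, max(52.36, 0) = 52.36, max(15.38, 0) = 15.38, max(-6.294, 0) = 0
Node uu (S = 105.1): V_uu = 1/1.07·[0.3667·115.4313 + 0.6333·52.3563] = 70.5456
Node ud (S = 61.62): V_ud = 1/1.07·[0.3667·52.3563 + 0.6333·15.3812] = 27.0456
Node dd (S = 36.12): V_dd = 1/1.07·[0.3667·15.3812 + 0.6333·0.0000] = 5.2708
Node u (S = 72.5): V_u = 1/1.07·[0.3667·70.5456 + 0.6333·27.0456] = 40.1828
Node d (S = 42.5): V_d = 1/1.07·[0.3667·27.0456 + 0.6333·5.2708] = 12.3878
Node 0 (S = 50): V_0 = 1/1.07·[0.3667·40.1828 + 0.6333·12.3878] = 21.1021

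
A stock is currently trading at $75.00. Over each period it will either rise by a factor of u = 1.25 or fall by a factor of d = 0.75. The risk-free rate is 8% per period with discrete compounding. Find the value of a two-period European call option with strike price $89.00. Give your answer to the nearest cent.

$10.53

Risk-neutral probability p = (1 + 0.08 − 0.75)/(1.25 − 0.75) = 0.3300/0.5000 = 0.6600
Terminal stock prices: S_uu = 117.2, S_ud = 70.31, S_dd = 42.19
Terminal payoffs (S − K): max(28.19, 0) = 28.19, max(-18.69, 0) = 0, max(-46.81, 0) = 0
Node u (S = 93.75): V_u = 1/1.08·[0.6600·28.1875 + 0.3400·0.0000] = 17.2257
Node d (S = 56.25): V_d = 1/1.08·[0.6600·0.0000 + 0.3400·0.0000] = 0.0000
Node 0 (S = 75): V_0 = 1/1.08·[0.6600·17.2257 + 0.3400·0.0000] = 10.5268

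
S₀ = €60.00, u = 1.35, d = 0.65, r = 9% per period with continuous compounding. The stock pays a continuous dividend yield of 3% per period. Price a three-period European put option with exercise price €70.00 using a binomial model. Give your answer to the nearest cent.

Per-period risk-free factor R = e^0.09 = 1.0942; dividend-adjusted growth = e^(0.09−0.03) = 1.0618.
Risk-neutral probability p = (1.0618 − 0.65)/(1.35 − 0.65) = 0.4118/0.7000 = 0.5883
Terminal stock prices: S_uuu = 147.6, S_uud = 71.08, S_udd = 34.22, S_ddd = 16.48
Terminal payoffs (K − S): max(-77.62, 0) = 0, max(-1.078, 0) = 0, max(35.78, 0) = 35.78, max(53.52, 0) = 53.52
Node uu (S = 109.4): V_uu = e^(−0.09)·[0.5883·0.0000 + 0.4117·0.0000] = 0.0000
Node ud (S = 52.65): V_ud = e^(−0.09)·[0.5883·0.0000 + 0.4117·35.7775] = 13.4606
Node dd (S = 25.35): V_dd = e^(−0.09)·[0.5883·35.7775 + 0.4117·53.5225] = 39.3744
Node u (S = 81): V_u = e^(−0.09)·[0.5883·0.0000 + 0.4117·13.4606] = 5.0643
Node d (S = 39): V_d = e^(−0.09)·[0.5883·13.4606 + 0.4117·39.3744] = 22.0516
Node 0 (S = 60): V_0 = e^(−0.09)·[0.5883·5.0643 + 0.4117·22.0516] = 11.0196

€11.02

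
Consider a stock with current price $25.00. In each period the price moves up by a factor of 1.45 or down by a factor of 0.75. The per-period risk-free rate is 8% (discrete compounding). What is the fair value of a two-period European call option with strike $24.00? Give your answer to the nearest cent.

$6.80

Risk-neutral probability p = (1 + 0.08 − 0.75)/(1.45 − 0.75) = 0.3300/0.7000 = 0.4714
Terminal stock prices: S_uu = 52.56, S_ud = 27.19, S_dd = 14.06
Terminal payoffs (S − K): max(28.56, 0) = 28.56, max(3.188, 0) = 3.188, max(-9.938, 0) = 0
Node u (S = 36.25): V_u = 1/1.08·[0.4714·28.5625 + 0.5286·3.1875] = 14.0278
Node d (S = 18.75): V_d = 1/1.08·[0.4714·3.1875 + 0.5286·0.0000] = 1.3914
Node 0 (S = 25): V_0 = 1/1.08·[0.4714·14.0278 + 0.5286·1.3914] = 6.8042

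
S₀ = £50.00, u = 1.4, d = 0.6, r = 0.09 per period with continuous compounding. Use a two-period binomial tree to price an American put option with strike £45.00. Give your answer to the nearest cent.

£5.83

Risk-neutral probability p = (e^0.09 − 0.6)/(1.4 − 0.6) = 0.4942/0.8000 = 0.6177
Terminal stock prices: S_uu = 98, S_ud = 42, S_dd = 18
Terminal payoffs (K − S): max(-53, 0) = 0, max(3, 0) = 3, max(27, 0) = 27
Node u (S = 70): continuation = e^(−0.09)·[0.6177·0.0000 + 0.3823·3.0000] = 1.0481; exercise value = 0.0000 ≤ continuation, so V_u = 1.0481
Node d (S = 30): continuation = e^(−0.09)·[0.6177·3.0000 + 0.3823·27.0000] = 11.1269; exercise value = 15.0000 > continuation, so V_d = 15.0000 (exercise)
Node 0 (S = 50): continuation = e^(−0.09)·[0.6177·1.0481 + 0.3823·15.0000] = 5.8324; exercise value = 0.0000 ≤ continuation, so V_0 = 5.8324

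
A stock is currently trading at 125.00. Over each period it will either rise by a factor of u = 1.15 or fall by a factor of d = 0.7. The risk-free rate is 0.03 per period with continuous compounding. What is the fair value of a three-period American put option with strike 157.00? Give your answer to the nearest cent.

33.68

Risk-neutral probability p = (e^0.03 − 0.7)/(1.15 − 0.7) = 0.3305/0.4500 = 0.7343
Terminal stock prices: S_uuu = 190.1, S_uud = 115.7, S_udd = 70.44, S_ddd = 42.87
Terminal payoffs (K − S): max(-33.11, 0) = 0, max(41.28, 0) = 41.28, max(86.56, 0) = 86.56, max(114.1, 0) = 114.1
Node uu (S = 165.3): continuation = e^(−0.03)·[0.7343·0.0000 + 0.2657·41.2813] = 10.6425; exercise value = 0.0000 ≤ continuation, so V_uu = 10.6425
Node ud (S = 100.6): continuation = e^(−0.03)·[0.7343·41.2813 + 0.2657·86.5625] = 51.7349; exercise value = 56.3750 > continuation, so V_ud = 56.3750 (exercise)
Node dd (S = 61.25): continuation = e^(−0.03)·[0.7343·86.5625 + 0.2657·114.1250] = 91.1099; exercise value = 95.7500 > continuation, so V_dd = 95.7500 (exercise)
Node u (S = 143.8): continuation = e^(−0.03)·[0.7343·10.6425 + 0.2657·56.3750] = 22.1181; exercise value = 13.2500 ≤ continuation, so V_u = 22.1181
Node d (S = 87.5): continuation = e^(−0.03)·[0.7343·56.3750 + 0.2657·95.7500] = 64.8599; exercise value = 69.5000 > continuation, so V_d = 69.5000 (exercise)
Node 0 (S = 125): continuation = e^(−0.03)·[0.7343·22.1181 + 0.2657·69.5000] = 33.6797; exercise value = 32.0000 ≤ continuation, so V_0 = 33.6797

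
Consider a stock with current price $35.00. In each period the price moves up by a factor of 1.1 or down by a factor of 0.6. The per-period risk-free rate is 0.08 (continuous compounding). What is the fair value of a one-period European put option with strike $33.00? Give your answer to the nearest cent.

Risk-neutral probability p = (e^0.08 − 0.6)/(1.1 − 0.6) = 0.4833/0.5000 = 0.9666
Terminal stock prices: S_u = 38.5, S_d = 21
Terminal payoffs (K − S): max(-5.5, 0) = 0, max(12, 0) = 12
Node 0 (S = 35): V_0 = e^(−0.08)·[0.9666·0.0000 + 0.0334·12.0000] = 0.3703

$0.37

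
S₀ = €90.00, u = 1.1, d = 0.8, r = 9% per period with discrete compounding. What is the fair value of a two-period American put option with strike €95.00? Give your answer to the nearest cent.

Risk-neutral probability p = (1 + 0.09 − 0.8)/(1.1 − 0.8) = 0.2900/0.3000 = 0.9667
Terminal stock prices: S_uu = 108.9, S_ud = 79.2, S_dd = 57.6
Terminal payoffs (K − S): max(-13.9, 0) = 0, max(15.8, 0) = 15.8, max(37.4, 0) = 37.4
Node u (S = 99): continuation = 1/1.09·[0.9667·0.0000 + 0.0333·15.8000] = 0.4832; exercise value = 0.0000 ≤ continuation, so V_u = 0.4832
Node d (S = 72): continuation = 1/1.09·[0.9667·15.8000 + 0.0333·37.4000] = 15.1560; exercise value = 23.0000 > continuation, so V_d = 23.0000 (exercise)
Node 0 (S = 90): continuation = 1/1.09·[0.9667·0.4832 + 0.0333·23.0000] = 1.1319; exercise value = 5.0000 > continuation, so V_0 = 5.0000 (exercise)

€5.00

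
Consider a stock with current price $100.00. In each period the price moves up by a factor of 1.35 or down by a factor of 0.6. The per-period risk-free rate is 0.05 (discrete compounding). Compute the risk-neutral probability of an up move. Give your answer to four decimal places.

p = 0.6000

Risk-neutral probability p = (1 + 0.05 − 0.6)/(1.35 − 0.6) = 0.4500/0.7500 = 0.6000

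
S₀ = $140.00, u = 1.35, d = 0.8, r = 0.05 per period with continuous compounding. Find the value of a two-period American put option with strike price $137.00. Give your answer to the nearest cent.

Risk-neutral probability p = (e^0.05 − 0.8)/(1.35 − 0.8) = 0.2513/0.5500 = 0.4569
Terminal stock prices: S_uu = 255.2, S_ud = 151.2, S_dd = 89.6
Terminal payoffs (K − S): max(-118.2, 0) = 0, max(-14.2, 0) = 0, max(47.4, 0) = 47.4
Node u (S = 189): continuation = e^(−0.05)·[0.4569·0.0000 + 0.5431·0.0000] = 0.0000; exercise value = 0.0000 ≤ continuation, so V_u = 0.0000
Node d (S = 112): continuation = e^(−0.05)·[0.4569·0.0000 + 0.5431·47.4000] = 24.4894; exercise value = 25.0000 > continuation, so V_d = 25.0000 (exercise)
Node 0 (S = 140): continuation = e^(−0.05)·[0.4569·0.0000 + 0.5431·25.0000] = 12.9164; exercise value = 0.0000 ≤ continuation, so V_0 = 12.9164

$12.92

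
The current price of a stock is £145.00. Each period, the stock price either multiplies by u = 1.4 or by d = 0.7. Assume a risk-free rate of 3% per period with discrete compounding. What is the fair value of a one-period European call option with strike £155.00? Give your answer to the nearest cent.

Risk-neutral probability p = (1 + 0.03 − 0.7)/(1.4 − 0.7) = 0.3300/0.7000 = 0.4714
Terminal stock prices: S_u = 203, S_d = 101.5
Terminal payoffs (S − K): max(48, 0) = 48, max(-53.5, 0) = 0
Node 0 (S = 145): V_0 = 1/1.03·[0.4714·48.0000 + 0.5286·0.0000] = 21.9695

£21.97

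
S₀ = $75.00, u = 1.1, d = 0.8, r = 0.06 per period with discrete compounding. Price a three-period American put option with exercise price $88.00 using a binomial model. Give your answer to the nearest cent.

Risk-neutral probability p = (1 + 0.06 − 0.8)/(1.1 − 0.8) = 0.2600/0.3000 = 0.8667
Terminal stock prices: S_uuu = 99.83, S_uud = 72.6, S_udd = 52.8, S_ddd = 38.4
Terminal payoffs (K − S): max(-11.83, 0) = 0, max(15.4, 0) = 15.4, max(35.2, 0) = 35.2, max(49.6, 0) = 49.6
Node uu (S = 90.75): continuation = 1/1.06·[0.8667·0.0000 + 0.1333·15.4000] = 1.9371; exercise value = 0.0000 ≤ continuation, so V_uu = 1.9371
Node ud (S = 66): continuation = 1/1.06·[0.8667·15.4000 + 0.1333·35.2000] = 17.0189; exercise value = 22.0000 > continuation, so V_ud = 22.0000 (exercise)
Node dd (S = 48): continuation = 1/1.06·[0.8667·35.2000 + 0.1333·49.6000] = 35.0189; exercise value = 40.0000 > continuation, so V_dd = 40.0000 (exercise)
Node u (S = 82.5): continuation = 1/1.06·[0.8667·1.9371 + 0.1333·22.0000] = 4.3511; exercise value = 5.5000 > continuation, so V_u = 5.5000 (exercise)
Node d (S = 60): continuation = 1/1.06·[0.8667·22.0000 + 0.1333·40.0000] = 23.0189; exercise value = 28.0000 > continuation, so V_d = 28.0000 (exercise)
Node 0 (S = 75): continuation = 1/1.06·[0.8667·5.5000 + 0.1333·28.0000] = 8.0189; exercise value = 13.0000 > continuation, so V_0 = 13.0000 (exercise)

$13.00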